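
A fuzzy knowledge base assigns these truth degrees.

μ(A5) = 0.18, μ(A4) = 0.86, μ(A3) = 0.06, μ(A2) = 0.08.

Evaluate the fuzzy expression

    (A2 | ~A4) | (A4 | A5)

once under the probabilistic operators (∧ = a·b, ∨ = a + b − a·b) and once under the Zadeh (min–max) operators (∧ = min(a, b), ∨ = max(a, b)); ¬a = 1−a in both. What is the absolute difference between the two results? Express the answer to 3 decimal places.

Under probabilistic:
  ~A4 = 1 − 0.8600 = 0.1400
  A2 | ~A4 = a + b − a·b on (0.0800, 0.1400) = 0.2088
  A4 | A5 = a + b − a·b on (0.8600, 0.1800) = 0.8852
  (A2 | ~A4) | (A4 | A5) = a + b − a·b on (0.2088, 0.8852) = 0.9092
  → value = 0.9092
Under Zadeh (min–max):
  ~A4 = 1 − 0.86 = 0.14
  A2 | ~A4 = max(a, b) on (0.08, 0.14) = 0.14
  A4 | A5 = max(a, b) on (0.86, 0.18) = 0.86
  (A2 | ~A4) | (A4 | A5) = max(a, b) on (0.14, 0.86) = 0.86
  → value = 0.8600
|0.9092 − 0.8600| = 0.049

0.049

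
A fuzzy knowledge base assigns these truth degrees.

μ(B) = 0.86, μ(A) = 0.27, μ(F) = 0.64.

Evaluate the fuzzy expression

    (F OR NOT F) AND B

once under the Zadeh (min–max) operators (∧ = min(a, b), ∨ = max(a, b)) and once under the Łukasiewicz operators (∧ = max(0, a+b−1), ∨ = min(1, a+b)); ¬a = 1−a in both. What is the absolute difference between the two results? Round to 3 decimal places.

0.220

Under Zadeh (min–max):
  NOT F = 1 − 0.64 = 0.36
  F OR NOT F = max(a, b) on (0.64, 0.36) = 0.64
  (F OR NOT F) AND B = min(a, b) on (0.64, 0.86) = 0.64
  → value = 0.6400
Under Łukasiewicz:
  NOT F = 1 − 0.64 = 0.36
  F OR NOT F = min(1, a+b) on (0.64, 0.36) = 1.00
  (F OR NOT F) AND B = max(0, a+b−1) on (1.00, 0.86) = 0.86
  → value = 0.8600
|0.6400 − 0.8600| = 0.220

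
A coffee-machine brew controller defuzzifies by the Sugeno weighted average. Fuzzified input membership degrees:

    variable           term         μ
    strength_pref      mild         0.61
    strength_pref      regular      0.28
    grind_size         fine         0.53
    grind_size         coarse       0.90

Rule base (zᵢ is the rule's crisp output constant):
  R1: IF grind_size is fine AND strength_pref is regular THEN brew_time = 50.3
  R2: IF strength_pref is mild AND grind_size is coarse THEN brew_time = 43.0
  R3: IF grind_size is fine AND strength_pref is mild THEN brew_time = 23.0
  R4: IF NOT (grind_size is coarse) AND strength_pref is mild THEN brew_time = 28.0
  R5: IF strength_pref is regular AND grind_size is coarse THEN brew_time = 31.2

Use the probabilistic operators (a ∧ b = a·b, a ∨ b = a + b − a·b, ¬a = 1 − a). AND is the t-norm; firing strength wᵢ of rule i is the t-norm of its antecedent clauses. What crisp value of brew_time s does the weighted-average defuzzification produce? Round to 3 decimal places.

36.048

R1 (z=50.3): fine=0.53, regular=0.28; AND[a·b] → w = 0.1484
R2 (z=43.0): mild=0.61, coarse=0.90; AND[a·b] → w = 0.5490
R3 (z=23.0): fine=0.53, mild=0.61; AND[a·b] → w = 0.3233
R4 (z=28.0): ¬coarse=1−0.90=0.10, mild=0.61; AND[a·b] → w = 0.0610
R5 (z=31.2): regular=0.28, coarse=0.90; AND[a·b] → w = 0.2520
Weighted average = (0.1484·50.3 + 0.5490·43.0 + 0.3233·23.0 + 0.0610·28.0 + 0.2520·31.2) / (0.1484 + 0.5490 + 0.3233 + 0.0610 + 0.2520)
  = 48.0778 / 1.3337 = 36.048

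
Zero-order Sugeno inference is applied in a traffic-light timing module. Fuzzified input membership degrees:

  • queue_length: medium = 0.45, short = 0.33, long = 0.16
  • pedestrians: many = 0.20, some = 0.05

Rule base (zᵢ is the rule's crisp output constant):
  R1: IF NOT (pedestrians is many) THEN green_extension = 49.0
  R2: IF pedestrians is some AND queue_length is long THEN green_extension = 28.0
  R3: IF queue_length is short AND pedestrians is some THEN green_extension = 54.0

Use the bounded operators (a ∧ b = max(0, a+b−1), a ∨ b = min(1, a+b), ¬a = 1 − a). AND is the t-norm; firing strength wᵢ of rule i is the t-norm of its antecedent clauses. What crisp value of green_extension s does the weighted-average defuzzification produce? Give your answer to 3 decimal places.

49.000

R1 (z=49.0): ¬many=1−0.20=0.80 → w = 0.80
R2 (z=28.0): some=0.05, long=0.16; AND[max(0, a+b−1)] → w = 0.00
R3 (z=54.0): short=0.33, some=0.05; AND[max(0, a+b−1)] → w = 0.00
Weighted average = (0.80·49.0 + 0.00·28.0 + 0.00·54.0) / (0.80 + 0.00 + 0.00)
  = 39.2000 / 0.8000 = 49.000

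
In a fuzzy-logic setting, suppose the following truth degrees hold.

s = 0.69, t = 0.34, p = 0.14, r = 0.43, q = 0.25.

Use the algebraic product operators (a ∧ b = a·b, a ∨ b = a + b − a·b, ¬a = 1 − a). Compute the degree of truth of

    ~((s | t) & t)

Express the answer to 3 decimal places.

0.730

s | t = a + b − a·b on (0.6900, 0.3400) = 0.7954
(s | t) & t = a·b on (0.7954, 0.3400) = 0.2704
~((s | t) & t) = 1 − 0.2704 = 0.7296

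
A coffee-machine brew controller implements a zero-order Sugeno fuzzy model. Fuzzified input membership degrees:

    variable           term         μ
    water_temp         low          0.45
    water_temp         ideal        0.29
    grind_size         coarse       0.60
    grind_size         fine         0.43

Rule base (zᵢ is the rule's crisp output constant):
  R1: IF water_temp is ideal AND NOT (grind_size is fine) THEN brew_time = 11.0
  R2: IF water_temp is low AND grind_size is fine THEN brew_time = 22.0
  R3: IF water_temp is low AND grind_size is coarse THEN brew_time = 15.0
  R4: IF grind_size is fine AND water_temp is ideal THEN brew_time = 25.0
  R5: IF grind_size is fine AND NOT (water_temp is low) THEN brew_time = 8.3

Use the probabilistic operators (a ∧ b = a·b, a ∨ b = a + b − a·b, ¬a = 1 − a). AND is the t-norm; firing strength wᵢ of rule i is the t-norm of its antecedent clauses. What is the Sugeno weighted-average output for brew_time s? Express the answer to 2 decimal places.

15.36

R1 (z=11.0): ideal=0.29, ¬fine=1−0.43=0.57; AND[a·b] → w = 0.1653
R2 (z=22.0): low=0.45, fine=0.43; AND[a·b] → w = 0.1935
R3 (z=15.0): low=0.45, coarse=0.60; AND[a·b] → w = 0.2700
R4 (z=25.0): fine=0.43, ideal=0.29; AND[a·b] → w = 0.1247
R5 (z=8.3): fine=0.43, ¬low=1−0.45=0.55; AND[a·b] → w = 0.2365
Weighted average = (0.1653·11.0 + 0.1935·22.0 + 0.2700·15.0 + 0.1247·25.0 + 0.2365·8.3) / (0.1653 + 0.1935 + 0.2700 + 0.1247 + 0.2365)
  = 15.2058 / 0.9900 = 15.36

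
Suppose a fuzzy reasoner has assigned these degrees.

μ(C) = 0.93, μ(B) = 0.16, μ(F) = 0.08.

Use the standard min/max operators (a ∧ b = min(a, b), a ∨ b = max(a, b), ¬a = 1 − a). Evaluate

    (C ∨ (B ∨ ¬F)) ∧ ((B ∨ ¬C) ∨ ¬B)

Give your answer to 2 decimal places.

0.84

¬F = 1 − 0.08 = 0.92
B ∨ ¬F = max(a, b) on (0.16, 0.92) = 0.92
C ∨ (B ∨ ¬F) = max(a, b) on (0.93, 0.92) = 0.93
¬C = 1 − 0.93 = 0.07
B ∨ ¬C = max(a, b) on (0.16, 0.07) = 0.16
¬B = 1 − 0.16 = 0.84
(B ∨ ¬C) ∨ ¬B = max(a, b) on (0.16, 0.84) = 0.84
(C ∨ (B ∨ ¬F)) ∧ ((B ∨ ¬C) ∨ ¬B) = min(a, b) on (0.93, 0.84) = 0.84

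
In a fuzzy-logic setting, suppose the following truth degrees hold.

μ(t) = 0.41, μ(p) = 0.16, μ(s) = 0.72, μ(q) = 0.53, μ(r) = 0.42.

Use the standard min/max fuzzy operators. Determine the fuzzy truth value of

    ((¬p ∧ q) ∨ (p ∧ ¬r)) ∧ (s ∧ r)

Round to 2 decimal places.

0.42

¬p = 1 − 0.16 = 0.84
¬p ∧ q = min(a, b) on (0.84, 0.53) = 0.53
¬r = 1 − 0.42 = 0.58
p ∧ ¬r = min(a, b) on (0.16, 0.58) = 0.16
(¬p ∧ q) ∨ (p ∧ ¬r) = max(a, b) on (0.53, 0.16) = 0.53
s ∧ r = min(a, b) on (0.72, 0.42) = 0.42
((¬p ∧ q) ∨ (p ∧ ¬r)) ∧ (s ∧ r) = min(a, b) on (0.53, 0.42) = 0.42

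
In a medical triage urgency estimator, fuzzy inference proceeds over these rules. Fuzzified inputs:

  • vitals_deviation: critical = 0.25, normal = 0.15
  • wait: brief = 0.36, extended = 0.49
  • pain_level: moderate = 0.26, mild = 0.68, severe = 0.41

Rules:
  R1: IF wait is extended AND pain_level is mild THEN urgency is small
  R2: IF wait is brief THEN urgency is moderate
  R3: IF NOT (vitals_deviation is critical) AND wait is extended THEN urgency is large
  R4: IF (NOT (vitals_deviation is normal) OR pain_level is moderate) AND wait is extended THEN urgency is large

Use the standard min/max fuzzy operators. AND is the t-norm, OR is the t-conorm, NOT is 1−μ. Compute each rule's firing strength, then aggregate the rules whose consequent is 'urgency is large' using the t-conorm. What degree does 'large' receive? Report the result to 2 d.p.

0.49

R1: extended=0.49, mild=0.68; AND[min(a, b)] → w = 0.49
R2: brief=0.36 → w = 0.36
R3: ¬critical=1−0.25=0.75, extended=0.49; AND[min(a, b)] → w = 0.49
R4: (¬normal=1−0.15=0.85 OR moderate=0.26) = 0.85; AND[min(a, b)] with extended=0.49 → w = 0.49
Rules with consequent 'large': {R3, R4} → strengths 0.49, 0.49
Aggregate via t-conorm [max(a, b)]: 0.49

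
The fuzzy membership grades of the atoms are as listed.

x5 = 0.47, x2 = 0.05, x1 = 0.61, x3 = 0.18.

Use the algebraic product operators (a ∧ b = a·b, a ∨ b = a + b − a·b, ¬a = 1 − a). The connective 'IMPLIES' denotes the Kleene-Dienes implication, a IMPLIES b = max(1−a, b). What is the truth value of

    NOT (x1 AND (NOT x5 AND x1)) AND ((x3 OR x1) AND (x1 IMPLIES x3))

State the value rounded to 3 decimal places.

0.213

NOT x5 = 1 − 0.4700 = 0.5300
NOT x5 AND x1 = a·b on (0.5300, 0.6100) = 0.3233
x1 AND (NOT x5 AND x1) = a·b on (0.6100, 0.3233) = 0.1972
NOT (x1 AND (NOT x5 AND x1)) = 1 − 0.1972 = 0.8028
x3 OR x1 = a + b − a·b on (0.1800, 0.6100) = 0.6802
x1 IMPLIES x3  [Kleene-Dienes: max(1−a, b)] with a=0.6100, b=0.1800 → 0.3900
(x3 OR x1) AND (x1 IMPLIES x3) = a·b on (0.6802, 0.3900) = 0.2653
NOT (x1 AND (NOT x5 AND x1)) AND ((x3 OR x1) AND (x1 IMPLIES x3)) = a·b on (0.8028, 0.2653) = 0.2130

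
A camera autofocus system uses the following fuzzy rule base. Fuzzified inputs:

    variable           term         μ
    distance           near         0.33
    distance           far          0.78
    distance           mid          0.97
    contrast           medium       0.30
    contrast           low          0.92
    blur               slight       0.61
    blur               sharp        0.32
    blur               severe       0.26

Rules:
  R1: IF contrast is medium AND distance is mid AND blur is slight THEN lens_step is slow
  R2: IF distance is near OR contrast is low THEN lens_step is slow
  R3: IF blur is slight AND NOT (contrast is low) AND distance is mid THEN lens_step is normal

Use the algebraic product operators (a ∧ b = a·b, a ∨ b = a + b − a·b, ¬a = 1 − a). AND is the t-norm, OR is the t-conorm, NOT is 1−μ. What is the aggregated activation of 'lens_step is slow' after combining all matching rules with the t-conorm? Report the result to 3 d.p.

R1: medium=0.30, mid=0.97, slight=0.61; AND[a·b] → w = 0.1775
R2: near=0.33, low=0.92; OR[a + b − a·b] → w = 0.9464
R3: slight=0.61, ¬low=1−0.92=0.08, mid=0.97; AND[a·b] → w = 0.0473
Rules with consequent 'slow': {R1, R2} → strengths 0.1775, 0.9464
Aggregate via t-conorm [a + b − a·b]: 0.9559

0.956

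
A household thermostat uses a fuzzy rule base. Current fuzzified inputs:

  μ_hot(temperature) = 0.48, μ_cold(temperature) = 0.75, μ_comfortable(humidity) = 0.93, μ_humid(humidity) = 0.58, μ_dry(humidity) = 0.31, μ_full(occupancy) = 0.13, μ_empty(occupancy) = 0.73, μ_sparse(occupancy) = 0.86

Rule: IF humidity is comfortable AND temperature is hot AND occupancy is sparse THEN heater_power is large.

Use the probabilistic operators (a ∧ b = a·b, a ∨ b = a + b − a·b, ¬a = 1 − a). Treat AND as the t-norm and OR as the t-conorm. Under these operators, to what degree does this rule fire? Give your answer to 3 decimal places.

firing strength: comfortable=0.93, hot=0.48, sparse=0.86; AND[a·b] → w = 0.3839

0.384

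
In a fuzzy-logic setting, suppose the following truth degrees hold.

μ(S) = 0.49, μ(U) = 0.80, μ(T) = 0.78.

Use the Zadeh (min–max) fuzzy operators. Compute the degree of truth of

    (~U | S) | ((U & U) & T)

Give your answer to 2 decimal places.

~U = 1 − 0.80 = 0.20
~U | S = max(a, b) on (0.20, 0.49) = 0.49
U & U = min(a, b) on (0.80, 0.80) = 0.80
(U & U) & T = min(a, b) on (0.80, 0.78) = 0.78
(~U | S) | ((U & U) & T) = max(a, b) on (0.49, 0.78) = 0.78

0.78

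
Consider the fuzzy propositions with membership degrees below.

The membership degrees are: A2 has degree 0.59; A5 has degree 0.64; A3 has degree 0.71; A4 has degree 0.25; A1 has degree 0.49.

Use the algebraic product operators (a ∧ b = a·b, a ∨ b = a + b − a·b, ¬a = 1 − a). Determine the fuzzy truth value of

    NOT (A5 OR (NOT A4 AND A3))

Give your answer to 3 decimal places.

0.168

NOT A4 = 1 − 0.2500 = 0.7500
NOT A4 AND A3 = a·b on (0.7500, 0.7100) = 0.5325
A5 OR (NOT A4 AND A3) = a + b − a·b on (0.6400, 0.5325) = 0.8317
NOT (A5 OR (NOT A4 AND A3)) = 1 − 0.8317 = 0.1683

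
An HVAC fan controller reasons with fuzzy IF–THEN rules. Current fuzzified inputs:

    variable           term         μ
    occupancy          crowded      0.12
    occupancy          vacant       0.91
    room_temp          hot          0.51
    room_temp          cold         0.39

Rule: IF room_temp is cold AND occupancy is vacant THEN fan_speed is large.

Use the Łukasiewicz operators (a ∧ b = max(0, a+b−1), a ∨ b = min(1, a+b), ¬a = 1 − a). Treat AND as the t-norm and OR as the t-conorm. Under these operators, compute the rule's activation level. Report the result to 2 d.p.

firing strength: cold=0.39, vacant=0.91; AND[max(0, a+b−1)] → w = 0.30

0.30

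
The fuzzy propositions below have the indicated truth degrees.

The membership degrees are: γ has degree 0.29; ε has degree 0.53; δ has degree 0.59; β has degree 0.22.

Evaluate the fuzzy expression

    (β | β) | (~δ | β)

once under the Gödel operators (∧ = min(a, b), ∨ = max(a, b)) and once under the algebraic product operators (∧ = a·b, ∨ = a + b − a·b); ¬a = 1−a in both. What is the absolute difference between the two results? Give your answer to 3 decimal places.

0.310

Under Gödel:
  β | β = max(a, b) on (0.22, 0.22) = 0.22
  ~δ = 1 − 0.59 = 0.41
  ~δ | β = max(a, b) on (0.41, 0.22) = 0.41
  (β | β) | (~δ | β) = max(a, b) on (0.22, 0.41) = 0.41
  → value = 0.4100
Under algebraic product:
  β | β = a + b − a·b on (0.2200, 0.2200) = 0.3916
  ~δ = 1 − 0.5900 = 0.4100
  ~δ | β = a + b − a·b on (0.4100, 0.2200) = 0.5398
  (β | β) | (~δ | β) = a + b − a·b on (0.3916, 0.5398) = 0.7200
  → value = 0.7200
|0.4100 − 0.7200| = 0.310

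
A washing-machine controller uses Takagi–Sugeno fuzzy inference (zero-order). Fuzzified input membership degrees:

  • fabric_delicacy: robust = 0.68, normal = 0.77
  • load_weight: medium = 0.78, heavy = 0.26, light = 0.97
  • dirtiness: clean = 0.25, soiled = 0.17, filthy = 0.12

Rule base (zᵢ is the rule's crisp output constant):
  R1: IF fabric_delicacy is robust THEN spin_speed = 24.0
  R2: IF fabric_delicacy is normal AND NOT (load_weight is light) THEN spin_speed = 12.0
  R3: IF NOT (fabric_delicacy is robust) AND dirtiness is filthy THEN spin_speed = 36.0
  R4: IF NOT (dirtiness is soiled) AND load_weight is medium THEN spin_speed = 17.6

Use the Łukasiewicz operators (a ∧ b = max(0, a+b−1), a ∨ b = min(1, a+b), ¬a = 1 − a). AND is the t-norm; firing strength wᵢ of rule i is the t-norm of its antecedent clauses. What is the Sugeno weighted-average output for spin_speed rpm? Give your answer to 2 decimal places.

20.97

R1 (z=24.0): robust=0.68 → w = 0.68
R2 (z=12.0): normal=0.77, ¬light=1−0.97=0.03; AND[max(0, a+b−1)] → w = 0.00
R3 (z=36.0): ¬robust=1−0.68=0.32, filthy=0.12; AND[max(0, a+b−1)] → w = 0.00
R4 (z=17.6): ¬soiled=1−0.17=0.83, medium=0.78; AND[max(0, a+b−1)] → w = 0.61
Weighted average = (0.68·24.0 + 0.00·12.0 + 0.00·36.0 + 0.61·17.6) / (0.68 + 0.00 + 0.00 + 0.61)
  = 27.0560 / 1.2900 = 20.97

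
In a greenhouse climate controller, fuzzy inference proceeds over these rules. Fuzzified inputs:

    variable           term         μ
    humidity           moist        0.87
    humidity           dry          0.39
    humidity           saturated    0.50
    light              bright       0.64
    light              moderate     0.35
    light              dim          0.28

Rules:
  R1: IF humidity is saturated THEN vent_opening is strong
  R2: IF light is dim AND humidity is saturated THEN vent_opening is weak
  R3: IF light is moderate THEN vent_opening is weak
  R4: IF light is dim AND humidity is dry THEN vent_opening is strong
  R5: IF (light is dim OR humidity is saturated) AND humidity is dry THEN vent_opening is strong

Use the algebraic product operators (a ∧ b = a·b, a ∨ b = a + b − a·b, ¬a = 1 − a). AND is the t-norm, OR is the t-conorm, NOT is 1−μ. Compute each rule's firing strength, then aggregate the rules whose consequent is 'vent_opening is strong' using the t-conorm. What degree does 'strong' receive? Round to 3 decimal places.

R1: saturated=0.50 → w = 0.5000
R2: dim=0.28, saturated=0.50; AND[a·b] → w = 0.1400
R3: moderate=0.35 → w = 0.3500
R4: dim=0.28, dry=0.39; AND[a·b] → w = 0.1092
R5: (dim=0.28 OR saturated=0.50) = 0.6400; AND[a·b] with dry=0.39 → w = 0.2496
Rules with consequent 'strong': {R1, R4, R5} → strengths 0.5000, 0.1092, 0.2496
Aggregate via t-conorm [a + b − a·b]: 0.6658

0.666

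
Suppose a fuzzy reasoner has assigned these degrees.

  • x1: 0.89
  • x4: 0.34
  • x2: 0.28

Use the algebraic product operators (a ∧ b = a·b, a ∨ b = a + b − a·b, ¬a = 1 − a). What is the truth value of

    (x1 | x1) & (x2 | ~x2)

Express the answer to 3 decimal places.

0.789

x1 | x1 = a + b − a·b on (0.8900, 0.8900) = 0.9879
~x2 = 1 − 0.2800 = 0.7200
x2 | ~x2 = a + b − a·b on (0.2800, 0.7200) = 0.7984
(x1 | x1) & (x2 | ~x2) = a·b on (0.9879, 0.7984) = 0.7887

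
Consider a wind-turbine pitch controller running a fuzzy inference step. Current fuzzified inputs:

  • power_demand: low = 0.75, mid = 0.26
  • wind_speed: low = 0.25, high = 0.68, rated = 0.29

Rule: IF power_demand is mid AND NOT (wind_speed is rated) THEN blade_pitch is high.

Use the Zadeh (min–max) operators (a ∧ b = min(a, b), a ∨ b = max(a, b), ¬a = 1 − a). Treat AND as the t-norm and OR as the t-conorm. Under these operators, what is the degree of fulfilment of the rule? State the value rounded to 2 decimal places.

0.26

firing strength: mid=0.26, ¬rated=1−0.29=0.71; AND[min(a, b)] → w = 0.26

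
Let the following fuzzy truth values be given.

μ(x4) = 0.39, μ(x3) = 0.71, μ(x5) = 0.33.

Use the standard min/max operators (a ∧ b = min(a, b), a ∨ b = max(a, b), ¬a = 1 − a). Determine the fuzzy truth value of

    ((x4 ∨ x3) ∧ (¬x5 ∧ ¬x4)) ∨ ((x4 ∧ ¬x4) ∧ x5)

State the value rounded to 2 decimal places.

0.61

x4 ∨ x3 = max(a, b) on (0.39, 0.71) = 0.71
¬x5 = 1 − 0.33 = 0.67
¬x4 = 1 − 0.39 = 0.61
¬x5 ∧ ¬x4 = min(a, b) on (0.67, 0.61) = 0.61
(x4 ∨ x3) ∧ (¬x5 ∧ ¬x4) = min(a, b) on (0.71, 0.61) = 0.61
¬x4 = 1 − 0.39 = 0.61
x4 ∧ ¬x4 = min(a, b) on (0.39, 0.61) = 0.39
(x4 ∧ ¬x4) ∧ x5 = min(a, b) on (0.39, 0.33) = 0.33
((x4 ∨ x3) ∧ (¬x5 ∧ ¬x4)) ∨ ((x4 ∧ ¬x4) ∧ x5) = max(a, b) on (0.61, 0.33) = 0.61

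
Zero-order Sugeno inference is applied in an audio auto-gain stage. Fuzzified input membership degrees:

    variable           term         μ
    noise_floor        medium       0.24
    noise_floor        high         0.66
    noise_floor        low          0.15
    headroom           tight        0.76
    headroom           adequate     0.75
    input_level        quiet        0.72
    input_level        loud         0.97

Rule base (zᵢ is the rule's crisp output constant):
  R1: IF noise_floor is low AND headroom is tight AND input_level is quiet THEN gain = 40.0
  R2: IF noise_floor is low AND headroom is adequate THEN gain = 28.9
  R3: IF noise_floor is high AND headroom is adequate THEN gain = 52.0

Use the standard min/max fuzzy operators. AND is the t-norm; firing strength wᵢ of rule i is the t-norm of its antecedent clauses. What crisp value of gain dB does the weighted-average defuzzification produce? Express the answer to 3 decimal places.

46.516

R1 (z=40.0): low=0.15, tight=0.76, quiet=0.72; AND[min(a, b)] → w = 0.15
R2 (z=28.9): low=0.15, adequate=0.75; AND[min(a, b)] → w = 0.15
R3 (z=52.0): high=0.66, adequate=0.75; AND[min(a, b)] → w = 0.66
Weighted average = (0.15·40.0 + 0.15·28.9 + 0.66·52.0) / (0.15 + 0.15 + 0.66)
  = 44.6550 / 0.9600 = 46.516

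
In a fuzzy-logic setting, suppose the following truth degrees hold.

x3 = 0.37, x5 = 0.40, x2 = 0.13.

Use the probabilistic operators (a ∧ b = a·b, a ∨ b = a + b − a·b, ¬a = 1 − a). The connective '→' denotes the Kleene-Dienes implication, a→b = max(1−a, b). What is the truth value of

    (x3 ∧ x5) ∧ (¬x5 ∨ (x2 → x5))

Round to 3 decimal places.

0.140

x3 ∧ x5 = a·b on (0.3700, 0.4000) = 0.1480
¬x5 = 1 − 0.4000 = 0.6000
x2 → x5  [Kleene-Dienes: max(1−a, b)] with a=0.1300, b=0.4000 → 0.8700
¬x5 ∨ (x2 → x5) = a + b − a·b on (0.6000, 0.8700) = 0.9480
(x3 ∧ x5) ∧ (¬x5 ∨ (x2 → x5)) = a·b on (0.1480, 0.9480) = 0.1403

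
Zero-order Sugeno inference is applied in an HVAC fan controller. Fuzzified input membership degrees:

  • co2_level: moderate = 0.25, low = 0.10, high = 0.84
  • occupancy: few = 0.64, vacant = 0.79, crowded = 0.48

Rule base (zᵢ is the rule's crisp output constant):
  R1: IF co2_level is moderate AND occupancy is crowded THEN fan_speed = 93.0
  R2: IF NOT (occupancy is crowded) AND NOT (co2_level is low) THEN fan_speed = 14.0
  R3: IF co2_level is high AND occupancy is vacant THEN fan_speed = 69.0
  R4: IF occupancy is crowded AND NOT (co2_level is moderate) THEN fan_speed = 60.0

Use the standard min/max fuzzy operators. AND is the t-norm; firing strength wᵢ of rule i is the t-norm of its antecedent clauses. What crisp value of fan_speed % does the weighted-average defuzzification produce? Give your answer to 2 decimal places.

55.80

R1 (z=93.0): moderate=0.25, crowded=0.48; AND[min(a, b)] → w = 0.25
R2 (z=14.0): ¬crowded=1−0.48=0.52, ¬low=1−0.10=0.90; AND[min(a, b)] → w = 0.52
R3 (z=69.0): high=0.84, vacant=0.79; AND[min(a, b)] → w = 0.79
R4 (z=60.0): crowded=0.48, ¬moderate=1−0.25=0.75; AND[min(a, b)] → w = 0.48
Weighted average = (0.25·93.0 + 0.52·14.0 + 0.79·69.0 + 0.48·60.0) / (0.25 + 0.52 + 0.79 + 0.48)
  = 113.8400 / 2.0400 = 55.80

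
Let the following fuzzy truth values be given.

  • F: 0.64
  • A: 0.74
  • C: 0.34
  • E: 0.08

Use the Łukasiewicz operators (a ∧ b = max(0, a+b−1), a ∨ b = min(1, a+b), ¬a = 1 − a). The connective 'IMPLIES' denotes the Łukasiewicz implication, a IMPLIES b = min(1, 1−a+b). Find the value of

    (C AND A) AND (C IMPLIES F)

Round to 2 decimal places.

0.08

C AND A = max(0, a+b−1) on (0.34, 0.74) = 0.08
C IMPLIES F  [Łukasiewicz: min(1, 1−a+b)] with a=0.34, b=0.64 → 1.00
(C AND A) AND (C IMPLIES F) = max(0, a+b−1) on (0.08, 1.00) = 0.08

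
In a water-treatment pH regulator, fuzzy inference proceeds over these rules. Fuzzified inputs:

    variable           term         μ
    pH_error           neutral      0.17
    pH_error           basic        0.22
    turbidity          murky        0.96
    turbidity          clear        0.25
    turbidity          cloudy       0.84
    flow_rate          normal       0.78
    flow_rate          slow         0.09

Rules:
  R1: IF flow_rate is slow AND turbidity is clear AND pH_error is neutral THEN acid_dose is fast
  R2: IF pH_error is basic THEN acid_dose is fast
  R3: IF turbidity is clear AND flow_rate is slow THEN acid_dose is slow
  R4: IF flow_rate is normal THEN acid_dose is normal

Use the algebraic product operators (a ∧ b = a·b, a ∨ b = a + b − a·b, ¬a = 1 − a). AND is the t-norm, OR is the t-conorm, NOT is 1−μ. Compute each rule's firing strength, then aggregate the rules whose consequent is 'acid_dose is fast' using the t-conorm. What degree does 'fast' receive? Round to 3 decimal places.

R1: slow=0.09, clear=0.25, neutral=0.17; AND[a·b] → w = 0.0038
R2: basic=0.22 → w = 0.2200
R3: clear=0.25, slow=0.09; AND[a·b] → w = 0.0225
R4: normal=0.78 → w = 0.7800
Rules with consequent 'fast': {R1, R2} → strengths 0.0038, 0.2200
Aggregate via t-conorm [a + b − a·b]: 0.2230

0.223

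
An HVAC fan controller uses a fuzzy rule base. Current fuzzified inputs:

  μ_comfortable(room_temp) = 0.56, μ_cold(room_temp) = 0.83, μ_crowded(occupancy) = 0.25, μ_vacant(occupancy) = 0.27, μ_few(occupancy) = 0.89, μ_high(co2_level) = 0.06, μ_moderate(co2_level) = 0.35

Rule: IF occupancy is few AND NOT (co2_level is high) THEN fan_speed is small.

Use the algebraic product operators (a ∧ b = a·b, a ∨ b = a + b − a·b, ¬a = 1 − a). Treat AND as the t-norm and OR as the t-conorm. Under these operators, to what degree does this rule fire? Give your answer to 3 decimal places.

firing strength: few=0.89, ¬high=1−0.06=0.94; AND[a·b] → w = 0.8366

0.837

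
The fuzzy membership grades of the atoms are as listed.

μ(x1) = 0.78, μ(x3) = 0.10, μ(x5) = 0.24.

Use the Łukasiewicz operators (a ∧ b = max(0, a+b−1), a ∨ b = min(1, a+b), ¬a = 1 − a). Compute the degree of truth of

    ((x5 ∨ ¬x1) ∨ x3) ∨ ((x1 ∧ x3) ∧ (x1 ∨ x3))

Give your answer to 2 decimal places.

¬x1 = 1 − 0.78 = 0.22
x5 ∨ ¬x1 = min(1, a+b) on (0.24, 0.22) = 0.46
(x5 ∨ ¬x1) ∨ x3 = min(1, a+b) on (0.46, 0.10) = 0.56
x1 ∧ x3 = max(0, a+b−1) on (0.78, 0.10) = 0.00
x1 ∨ x3 = min(1, a+b) on (0.78, 0.10) = 0.88
(x1 ∧ x3) ∧ (x1 ∨ x3) = max(0, a+b−1) on (0.00, 0.88) = 0.00
((x5 ∨ ¬x1) ∨ x3) ∨ ((x1 ∧ x3) ∧ (x1 ∨ x3)) = min(1, a+b) on (0.56, 0.00) = 0.56

0.56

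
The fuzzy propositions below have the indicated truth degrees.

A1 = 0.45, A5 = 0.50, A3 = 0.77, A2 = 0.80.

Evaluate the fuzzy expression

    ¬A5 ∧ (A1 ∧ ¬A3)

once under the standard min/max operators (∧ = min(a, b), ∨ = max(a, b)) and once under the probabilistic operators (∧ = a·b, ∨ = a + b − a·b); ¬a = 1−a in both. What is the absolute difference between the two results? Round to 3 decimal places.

0.178

Under standard min/max:
  ¬A5 = 1 − 0.50 = 0.50
  ¬A3 = 1 − 0.77 = 0.23
  A1 ∧ ¬A3 = min(a, b) on (0.45, 0.23) = 0.23
  ¬A5 ∧ (A1 ∧ ¬A3) = min(a, b) on (0.50, 0.23) = 0.23
  → value = 0.2300
Under probabilistic:
  ¬A5 = 1 − 0.5000 = 0.5000
  ¬A3 = 1 − 0.7700 = 0.2300
  A1 ∧ ¬A3 = a·b on (0.4500, 0.2300) = 0.1035
  ¬A5 ∧ (A1 ∧ ¬A3) = a·b on (0.5000, 0.1035) = 0.0517
  → value = 0.0517
|0.2300 − 0.0517| = 0.178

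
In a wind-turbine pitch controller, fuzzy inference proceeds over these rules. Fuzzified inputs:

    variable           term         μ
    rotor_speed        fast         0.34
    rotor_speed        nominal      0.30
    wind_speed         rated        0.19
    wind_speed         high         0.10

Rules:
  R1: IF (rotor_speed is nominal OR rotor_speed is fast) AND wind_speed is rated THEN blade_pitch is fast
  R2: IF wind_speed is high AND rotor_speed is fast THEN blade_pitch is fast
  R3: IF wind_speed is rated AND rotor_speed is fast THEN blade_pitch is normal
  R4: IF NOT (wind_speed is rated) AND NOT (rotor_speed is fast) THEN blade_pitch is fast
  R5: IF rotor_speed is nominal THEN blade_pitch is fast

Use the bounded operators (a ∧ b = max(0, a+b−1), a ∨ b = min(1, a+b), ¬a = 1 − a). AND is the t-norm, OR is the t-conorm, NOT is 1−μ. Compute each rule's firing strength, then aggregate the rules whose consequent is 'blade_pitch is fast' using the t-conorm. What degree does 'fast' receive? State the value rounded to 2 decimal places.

R1: (nominal=0.30 OR fast=0.34) = 0.64; AND[max(0, a+b−1)] with rated=0.19 → w = 0.00
R2: high=0.10, fast=0.34; AND[max(0, a+b−1)] → w = 0.00
R3: rated=0.19, fast=0.34; AND[max(0, a+b−1)] → w = 0.00
R4: ¬rated=1−0.19=0.81, ¬fast=1−0.34=0.66; AND[max(0, a+b−1)] → w = 0.47
R5: nominal=0.30 → w = 0.30
Rules with consequent 'fast': {R1, R2, R4, R5} → strengths 0.00, 0.00, 0.47, 0.30
Aggregate via t-conorm [min(1, a+b)]: 0.77

0.77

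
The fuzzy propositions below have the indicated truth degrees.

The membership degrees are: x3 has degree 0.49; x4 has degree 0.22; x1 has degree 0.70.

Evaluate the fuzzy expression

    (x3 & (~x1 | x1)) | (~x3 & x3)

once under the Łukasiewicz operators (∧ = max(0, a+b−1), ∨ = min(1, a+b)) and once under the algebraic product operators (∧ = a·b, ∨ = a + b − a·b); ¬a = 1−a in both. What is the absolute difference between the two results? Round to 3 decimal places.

0.050

Under Łukasiewicz:
  ~x1 = 1 − 0.70 = 0.30
  ~x1 | x1 = min(1, a+b) on (0.30, 0.70) = 1.00
  x3 & (~x1 | x1) = max(0, a+b−1) on (0.49, 1.00) = 0.49
  ~x3 = 1 − 0.49 = 0.51
  ~x3 & x3 = max(0, a+b−1) on (0.51, 0.49) = 0.00
  (x3 & (~x1 | x1)) | (~x3 & x3) = min(1, a+b) on (0.49, 0.00) = 0.49
  → value = 0.4900
Under algebraic product:
  ~x1 = 1 − 0.7000 = 0.3000
  ~x1 | x1 = a + b − a·b on (0.3000, 0.7000) = 0.7900
  x3 & (~x1 | x1) = a·b on (0.4900, 0.7900) = 0.3871
  ~x3 = 1 − 0.4900 = 0.5100
  ~x3 & x3 = a·b on (0.5100, 0.4900) = 0.2499
  (x3 & (~x1 | x1)) | (~x3 & x3) = a + b − a·b on (0.3871, 0.2499) = 0.5403
  → value = 0.5403
|0.4900 − 0.5403| = 0.050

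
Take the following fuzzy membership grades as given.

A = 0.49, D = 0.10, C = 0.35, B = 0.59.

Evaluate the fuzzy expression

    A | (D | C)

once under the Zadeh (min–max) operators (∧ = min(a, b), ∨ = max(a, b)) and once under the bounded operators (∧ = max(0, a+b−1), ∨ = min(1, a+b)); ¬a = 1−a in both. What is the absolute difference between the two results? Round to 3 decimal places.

Under Zadeh (min–max):
  D | C = max(a, b) on (0.10, 0.35) = 0.35
  A | (D | C) = max(a, b) on (0.49, 0.35) = 0.49
  → value = 0.4900
Under bounded:
  D | C = min(1, a+b) on (0.10, 0.35) = 0.45
  A | (D | C) = min(1, a+b) on (0.49, 0.45) = 0.94
  → value = 0.9400
|0.4900 − 0.9400| = 0.450

0.450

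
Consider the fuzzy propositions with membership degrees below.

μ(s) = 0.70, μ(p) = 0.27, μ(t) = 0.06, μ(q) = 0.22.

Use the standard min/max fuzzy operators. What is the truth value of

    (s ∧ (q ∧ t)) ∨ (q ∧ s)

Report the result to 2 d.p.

0.22

q ∧ t = min(a, b) on (0.22, 0.06) = 0.06
s ∧ (q ∧ t) = min(a, b) on (0.70, 0.06) = 0.06
q ∧ s = min(a, b) on (0.22, 0.70) = 0.22
(s ∧ (q ∧ t)) ∨ (q ∧ s) = max(a, b) on (0.06, 0.22) = 0.22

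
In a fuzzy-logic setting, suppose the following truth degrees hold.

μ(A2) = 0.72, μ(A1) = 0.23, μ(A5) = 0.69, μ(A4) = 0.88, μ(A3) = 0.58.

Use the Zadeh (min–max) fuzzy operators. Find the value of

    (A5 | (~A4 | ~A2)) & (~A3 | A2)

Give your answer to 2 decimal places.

~A4 = 1 − 0.88 = 0.12
~A2 = 1 − 0.72 = 0.28
~A4 | ~A2 = max(a, b) on (0.12, 0.28) = 0.28
A5 | (~A4 | ~A2) = max(a, b) on (0.69, 0.28) = 0.69
~A3 = 1 − 0.58 = 0.42
~A3 | A2 = max(a, b) on (0.42, 0.72) = 0.72
(A5 | (~A4 | ~A2)) & (~A3 | A2) = min(a, b) on (0.69, 0.72) = 0.69

0.69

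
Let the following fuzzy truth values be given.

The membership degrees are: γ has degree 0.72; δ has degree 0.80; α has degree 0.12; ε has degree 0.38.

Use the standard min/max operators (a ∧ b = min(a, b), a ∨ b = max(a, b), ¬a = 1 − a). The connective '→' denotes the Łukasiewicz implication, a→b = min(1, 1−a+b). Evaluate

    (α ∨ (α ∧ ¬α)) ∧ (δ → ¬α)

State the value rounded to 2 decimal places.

0.12

¬α = 1 − 0.12 = 0.88
α ∧ ¬α = min(a, b) on (0.12, 0.88) = 0.12
α ∨ (α ∧ ¬α) = max(a, b) on (0.12, 0.12) = 0.12
¬α = 1 − 0.12 = 0.88
δ → ¬α  [Łukasiewicz: min(1, 1−a+b)] with a=0.80, b=0.88 → 1.00
(α ∨ (α ∧ ¬α)) ∧ (δ → ¬α) = min(a, b) on (0.12, 1.00) = 0.12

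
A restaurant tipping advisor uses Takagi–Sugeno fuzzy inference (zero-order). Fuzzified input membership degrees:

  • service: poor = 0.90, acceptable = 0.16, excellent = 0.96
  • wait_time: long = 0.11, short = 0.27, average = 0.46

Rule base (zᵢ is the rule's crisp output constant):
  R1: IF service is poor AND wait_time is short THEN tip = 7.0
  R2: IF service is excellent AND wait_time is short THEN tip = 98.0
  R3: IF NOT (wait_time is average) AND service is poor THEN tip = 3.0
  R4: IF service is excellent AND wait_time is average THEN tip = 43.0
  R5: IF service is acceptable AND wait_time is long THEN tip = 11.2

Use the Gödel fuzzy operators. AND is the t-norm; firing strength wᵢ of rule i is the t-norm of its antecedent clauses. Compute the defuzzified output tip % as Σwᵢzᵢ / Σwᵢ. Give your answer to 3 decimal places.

30.898

R1 (z=7.0): poor=0.90, short=0.27; AND[min(a, b)] → w = 0.27
R2 (z=98.0): excellent=0.96, short=0.27; AND[min(a, b)] → w = 0.27
R3 (z=3.0): ¬average=1−0.46=0.54, poor=0.90; AND[min(a, b)] → w = 0.54
R4 (z=43.0): excellent=0.96, average=0.46; AND[min(a, b)] → w = 0.46
R5 (z=11.2): acceptable=0.16, long=0.11; AND[min(a, b)] → w = 0.11
Weighted average = (0.27·7.0 + 0.27·98.0 + 0.54·3.0 + 0.46·43.0 + 0.11·11.2) / (0.27 + 0.27 + 0.54 + 0.46 + 0.11)
  = 50.9820 / 1.6500 = 30.898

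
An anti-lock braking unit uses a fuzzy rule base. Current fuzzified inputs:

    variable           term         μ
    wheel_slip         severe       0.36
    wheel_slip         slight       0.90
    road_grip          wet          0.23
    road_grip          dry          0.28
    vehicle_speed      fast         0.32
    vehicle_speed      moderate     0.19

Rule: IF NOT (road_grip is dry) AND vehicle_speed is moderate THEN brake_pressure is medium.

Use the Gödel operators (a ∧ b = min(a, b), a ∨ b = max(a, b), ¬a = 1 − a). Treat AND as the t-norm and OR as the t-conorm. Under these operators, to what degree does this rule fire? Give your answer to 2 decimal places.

firing strength: ¬dry=1−0.28=0.72, moderate=0.19; AND[min(a, b)] → w = 0.19

0.19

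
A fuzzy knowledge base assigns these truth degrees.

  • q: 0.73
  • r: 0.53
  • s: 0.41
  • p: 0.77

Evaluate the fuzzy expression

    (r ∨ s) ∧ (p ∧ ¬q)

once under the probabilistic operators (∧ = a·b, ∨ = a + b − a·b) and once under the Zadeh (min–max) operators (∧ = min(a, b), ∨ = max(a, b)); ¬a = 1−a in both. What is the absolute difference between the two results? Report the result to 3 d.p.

Under probabilistic:
  r ∨ s = a + b − a·b on (0.5300, 0.4100) = 0.7227
  ¬q = 1 − 0.7300 = 0.2700
  p ∧ ¬q = a·b on (0.7700, 0.2700) = 0.2079
  (r ∨ s) ∧ (p ∧ ¬q) = a·b on (0.7227, 0.2079) = 0.1502
  → value = 0.1502
Under Zadeh (min–max):
  r ∨ s = max(a, b) on (0.53, 0.41) = 0.53
  ¬q = 1 − 0.73 = 0.27
  p ∧ ¬q = min(a, b) on (0.77, 0.27) = 0.27
  (r ∨ s) ∧ (p ∧ ¬q) = min(a, b) on (0.53, 0.27) = 0.27
  → value = 0.2700
|0.1502 − 0.2700| = 0.120

0.120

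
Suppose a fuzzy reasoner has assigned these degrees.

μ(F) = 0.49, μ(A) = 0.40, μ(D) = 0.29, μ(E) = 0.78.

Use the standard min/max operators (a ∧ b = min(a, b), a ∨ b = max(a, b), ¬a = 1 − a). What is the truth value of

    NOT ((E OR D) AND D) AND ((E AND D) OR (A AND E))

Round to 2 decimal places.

E OR D = max(a, b) on (0.78, 0.29) = 0.78
(E OR D) AND D = min(a, b) on (0.78, 0.29) = 0.29
NOT ((E OR D) AND D) = 1 − 0.29 = 0.71
E AND D = min(a, b) on (0.78, 0.29) = 0.29
A AND E = min(a, b) on (0.40, 0.78) = 0.40
(E AND D) OR (A AND E) = max(a, b) on (0.29, 0.40) = 0.40
NOT ((E OR D) AND D) AND ((E AND D) OR (A AND E)) = min(a, b) on (0.71, 0.40) = 0.40

0.40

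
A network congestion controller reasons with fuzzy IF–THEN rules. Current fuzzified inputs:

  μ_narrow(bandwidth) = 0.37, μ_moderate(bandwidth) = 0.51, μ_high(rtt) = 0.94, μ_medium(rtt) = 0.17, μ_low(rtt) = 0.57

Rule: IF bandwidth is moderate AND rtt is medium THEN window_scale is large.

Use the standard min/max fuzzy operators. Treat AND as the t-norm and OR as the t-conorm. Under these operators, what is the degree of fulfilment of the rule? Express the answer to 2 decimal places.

firing strength: moderate=0.51, medium=0.17; AND[min(a, b)] → w = 0.17

0.17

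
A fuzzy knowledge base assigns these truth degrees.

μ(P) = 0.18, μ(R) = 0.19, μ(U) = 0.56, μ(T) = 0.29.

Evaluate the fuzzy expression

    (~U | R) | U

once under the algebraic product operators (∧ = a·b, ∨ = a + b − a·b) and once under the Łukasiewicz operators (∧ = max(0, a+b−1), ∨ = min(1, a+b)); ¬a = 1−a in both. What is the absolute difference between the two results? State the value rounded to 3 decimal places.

Under algebraic product:
  ~U = 1 − 0.5600 = 0.4400
  ~U | R = a + b − a·b on (0.4400, 0.1900) = 0.5464
  (~U | R) | U = a + b − a·b on (0.5464, 0.5600) = 0.8004
  → value = 0.8004
Under Łukasiewicz:
  ~U = 1 − 0.56 = 0.44
  ~U | R = min(1, a+b) on (0.44, 0.19) = 0.63
  (~U | R) | U = min(1, a+b) on (0.63, 0.56) = 1.00
  → value = 1.0000
|0.8004 − 1.0000| = 0.200

0.200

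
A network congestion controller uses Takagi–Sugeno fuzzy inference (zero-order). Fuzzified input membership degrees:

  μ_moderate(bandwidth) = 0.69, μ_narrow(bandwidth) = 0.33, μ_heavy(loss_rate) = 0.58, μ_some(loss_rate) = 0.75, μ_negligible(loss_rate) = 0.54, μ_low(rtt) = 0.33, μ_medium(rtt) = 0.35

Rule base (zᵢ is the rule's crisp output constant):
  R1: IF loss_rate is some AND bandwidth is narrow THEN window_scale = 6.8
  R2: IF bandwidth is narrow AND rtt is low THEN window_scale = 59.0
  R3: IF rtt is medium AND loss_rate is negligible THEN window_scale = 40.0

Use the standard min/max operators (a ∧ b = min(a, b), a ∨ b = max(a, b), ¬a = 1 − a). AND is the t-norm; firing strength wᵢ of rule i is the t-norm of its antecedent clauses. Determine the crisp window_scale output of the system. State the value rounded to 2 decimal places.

R1 (z=6.8): some=0.75, narrow=0.33; AND[min(a, b)] → w = 0.33
R2 (z=59.0): narrow=0.33, low=0.33; AND[min(a, b)] → w = 0.33
R3 (z=40.0): medium=0.35, negligible=0.54; AND[min(a, b)] → w = 0.35
Weighted average = (0.33·6.8 + 0.33·59.0 + 0.35·40.0) / (0.33 + 0.33 + 0.35)
  = 35.7140 / 1.0100 = 35.36

35.36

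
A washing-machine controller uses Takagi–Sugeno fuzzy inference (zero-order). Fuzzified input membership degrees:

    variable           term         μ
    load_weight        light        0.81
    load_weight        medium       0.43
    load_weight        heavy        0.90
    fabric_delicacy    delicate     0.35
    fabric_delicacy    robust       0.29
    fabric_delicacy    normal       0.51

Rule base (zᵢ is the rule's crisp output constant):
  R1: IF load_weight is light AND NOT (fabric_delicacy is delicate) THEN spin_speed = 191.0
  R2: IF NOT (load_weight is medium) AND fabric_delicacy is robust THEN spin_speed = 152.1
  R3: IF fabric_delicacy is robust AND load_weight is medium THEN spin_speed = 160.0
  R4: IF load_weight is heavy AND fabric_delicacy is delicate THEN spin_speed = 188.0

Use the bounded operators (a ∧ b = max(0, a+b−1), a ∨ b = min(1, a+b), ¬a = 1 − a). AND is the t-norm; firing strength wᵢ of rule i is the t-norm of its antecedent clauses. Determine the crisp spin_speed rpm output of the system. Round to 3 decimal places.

189.944

R1 (z=191.0): light=0.81, ¬delicate=1−0.35=0.65; AND[max(0, a+b−1)] → w = 0.46
R2 (z=152.1): ¬medium=1−0.43=0.57, robust=0.29; AND[max(0, a+b−1)] → w = 0.00
R3 (z=160.0): robust=0.29, medium=0.43; AND[max(0, a+b−1)] → w = 0.00
R4 (z=188.0): heavy=0.90, delicate=0.35; AND[max(0, a+b−1)] → w = 0.25
Weighted average = (0.46·191.0 + 0.00·152.1 + 0.00·160.0 + 0.25·188.0) / (0.46 + 0.00 + 0.00 + 0.25)
  = 134.8600 / 0.7100 = 189.944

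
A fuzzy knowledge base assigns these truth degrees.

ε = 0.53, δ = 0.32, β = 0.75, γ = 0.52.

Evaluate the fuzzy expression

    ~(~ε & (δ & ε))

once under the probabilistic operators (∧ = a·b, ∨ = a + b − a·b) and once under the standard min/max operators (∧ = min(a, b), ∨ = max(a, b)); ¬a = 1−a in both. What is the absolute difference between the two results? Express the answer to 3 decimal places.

0.240

Under probabilistic:
  ~ε = 1 − 0.5300 = 0.4700
  δ & ε = a·b on (0.3200, 0.5300) = 0.1696
  ~ε & (δ & ε) = a·b on (0.4700, 0.1696) = 0.0797
  ~(~ε & (δ & ε)) = 1 − 0.0797 = 0.9203
  → value = 0.9203
Under standard min/max:
  ~ε = 1 − 0.53 = 0.47
  δ & ε = min(a, b) on (0.32, 0.53) = 0.32
  ~ε & (δ & ε) = min(a, b) on (0.47, 0.32) = 0.32
  ~(~ε & (δ & ε)) = 1 − 0.32 = 0.68
  → value = 0.6800
|0.9203 − 0.6800| = 0.240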